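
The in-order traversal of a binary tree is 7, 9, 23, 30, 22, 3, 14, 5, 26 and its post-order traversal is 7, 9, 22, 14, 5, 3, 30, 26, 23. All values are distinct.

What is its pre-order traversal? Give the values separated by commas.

23, 9, 7, 26, 30, 3, 22, 5, 14

The last element of post-order is the root; it splits in-order into left and right subtrees.
Root 23: left subtree has 2 nodes {7, 9}, right has 6 {30, 22, 3, 14, 5, 26}.
  Root 9: left subtree has 1 node {7}, right has 0 { }.
  Root 26: left subtree has 5 nodes {30, 22, 3, 14, 5}, right has 0 { }.
    Root 30: left subtree has 0 nodes { }, right has 4 {22, 3, 14, 5}.
      Root 3: left subtree has 1 node {22}, right has 2 {14, 5}.
        Root 5: left subtree has 1 node {14}, right has 0 { }.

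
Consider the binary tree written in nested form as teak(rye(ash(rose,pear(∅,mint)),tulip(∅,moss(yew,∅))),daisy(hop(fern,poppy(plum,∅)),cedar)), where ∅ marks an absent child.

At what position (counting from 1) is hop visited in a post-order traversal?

12

Post-order visits the left subtree, then the right subtree, then the node.
At teak: go left to rye.
  At rye: go left to ash.
    At ash: go left to rose.
      rose is a leaf — visit rose.
    At ash: go right to pear.
      At pear: no left child.
      At pear: go right to mint.
        mint is a leaf — visit mint.
      Visit pear.
    Visit ash.
  At rye: go right to tulip.
    At tulip: no left child.
    At tulip: go right to moss.
      At moss: go left to yew.
        yew is a leaf — visit yew.
      At moss: no right child.
      Visit moss.
    Visit tulip.
  Visit rye.
At teak: go right to daisy.
  At daisy: go left to hop.
    At hop: go left to fern.
      fern is a leaf — visit fern.
    At hop: go right to poppy.
      At poppy: go left to plum.
        plum is a leaf — visit plum.
      At poppy: no right child.
      Visit poppy.
    Visit hop.
  At daisy: go right to cedar.
    cedar is a leaf — visit cedar.
  Visit daisy.
Visit teak.
Full post-order sequence: rose, mint, pear, ash, yew, moss, tulip, rye, fern, plum, poppy, hop, cedar, daisy, teak.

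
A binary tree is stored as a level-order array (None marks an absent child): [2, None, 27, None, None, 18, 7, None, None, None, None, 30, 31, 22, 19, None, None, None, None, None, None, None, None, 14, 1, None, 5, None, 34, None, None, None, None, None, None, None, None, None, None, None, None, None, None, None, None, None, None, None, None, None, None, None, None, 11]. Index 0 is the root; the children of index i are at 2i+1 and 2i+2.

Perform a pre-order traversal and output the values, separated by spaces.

2 27 18 30 14 1 31 5 11 7 22 34 19

Pre-order visits the node, then its left subtree, then its right subtree.
Visit 2.
At 2: no left child.
At 2: go right to 27.
  Visit 27.
  At 27: go left to 18.
    Visit 18.
    At 18: go left to 30.
      Visit 30.
      At 30: go left to 14.
        14 is a leaf — visit 14.
      At 30: go right to 1.
        1 is a leaf — visit 1.
    At 18: go right to 31.
      Visit 31.
      At 31: no left child.
      At 31: go right to 5.
        Visit 5.
        At 5: go left to 11.
          11 is a leaf — visit 11.
        At 5: no right child.
  At 27: go right to 7.
    Visit 7.
    At 7: go left to 22.
      Visit 22.
      At 22: no left child.
      At 22: go right to 34.
        34 is a leaf — visit 34.
    At 7: go right to 19.
      19 is a leaf — visit 19.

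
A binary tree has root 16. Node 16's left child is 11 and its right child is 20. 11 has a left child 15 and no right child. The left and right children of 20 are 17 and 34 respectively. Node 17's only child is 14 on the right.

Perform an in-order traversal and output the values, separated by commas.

15, 11, 16, 17, 14, 20, 34

In-order visits the left subtree, then the node, then the right subtree.
At 16: go left to 11.
  At 11: go left to 15.
    15 is a leaf — visit 15.
  Visit 11.
  At 11: no right child.
Visit 16.
At 16: go right to 20.
  At 20: go left to 17.
    At 17: no left child.
    Visit 17.
    At 17: go right to 14.
      14 is a leaf — visit 14.
  Visit 20.
  At 20: go right to 34.
    34 is a leaf — visit 34.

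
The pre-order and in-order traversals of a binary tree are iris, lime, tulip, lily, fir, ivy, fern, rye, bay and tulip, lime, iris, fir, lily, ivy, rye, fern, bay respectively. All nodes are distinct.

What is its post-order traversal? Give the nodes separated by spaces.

The first element of pre-order is the root; it splits in-order into left and right subtrees.
Root iris: left subtree has 2 nodes {tulip, lime}, right has 6 {fir, lily, ivy, rye, fern, bay}.
  Root lime: left subtree has 1 node {tulip}, right has 0 { }.
  Root lily: left subtree has 1 node {fir}, right has 4 {ivy, rye, fern, bay}.
    Root ivy: left subtree has 0 nodes { }, right has 3 {rye, fern, bay}.
      Root fern: left subtree has 1 node {rye}, right has 1 {bay}.

tulip lime fir rye bay fern ivy lily iris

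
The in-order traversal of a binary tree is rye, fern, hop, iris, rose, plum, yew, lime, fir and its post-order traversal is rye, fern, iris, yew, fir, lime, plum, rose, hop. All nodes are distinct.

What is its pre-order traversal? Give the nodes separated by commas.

The last element of post-order is the root; it splits in-order into left and right subtrees.
Root hop: left subtree has 2 nodes {rye, fern}, right has 6 {iris, rose, plum, yew, lime, fir}.
  Root fern: left subtree has 1 node {rye}, right has 0 { }.
  Root rose: left subtree has 1 node {iris}, right has 4 {plum, yew, lime, fir}.
    Root plum: left subtree has 0 nodes { }, right has 3 {yew, lime, fir}.
      Root lime: left subtree has 1 node {yew}, right has 1 {fir}.

hop, fern, rye, rose, iris, plum, lime, yew, fir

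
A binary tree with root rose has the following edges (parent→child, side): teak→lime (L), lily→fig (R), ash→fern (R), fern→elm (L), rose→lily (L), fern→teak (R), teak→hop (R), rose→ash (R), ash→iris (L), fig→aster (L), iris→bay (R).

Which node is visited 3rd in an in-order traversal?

In-order visits the left subtree, then the node, then the right subtree.
At rose: go left to lily.
  At lily: no left child.
  Visit lily.
  At lily: go right to fig.
    At fig: go left to aster.
      aster is a leaf — visit aster.
    Visit fig.
    At fig: no right child.
Visit rose.
At rose: go right to ash.
  At ash: go left to iris.
    At iris: no left child.
    Visit iris.
    At iris: go right to bay.
      bay is a leaf — visit bay.
  Visit ash.
  At ash: go right to fern.
    At fern: go left to elm.
      elm is a leaf — visit elm.
    Visit fern.
    At fern: go right to teak.
      At teak: go left to lime.
        lime is a leaf — visit lime.
      Visit teak.
      At teak: go right to hop.
        hop is a leaf — visit hop.
Full in-order sequence: lily, aster, fig, rose, iris, bay, ash, elm, fern, lime, teak, hop.

fig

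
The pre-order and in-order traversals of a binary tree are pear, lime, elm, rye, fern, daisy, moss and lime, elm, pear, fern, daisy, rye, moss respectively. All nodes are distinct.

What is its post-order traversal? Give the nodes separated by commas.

elm, lime, daisy, fern, moss, rye, pear

The first element of pre-order is the root; it splits in-order into left and right subtrees.
Root pear: left subtree has 2 nodes {lime, elm}, right has 4 {fern, daisy, rye, moss}.
  Root lime: left subtree has 0 nodes { }, right has 1 {elm}.
  Root rye: left subtree has 2 nodes {fern, daisy}, right has 1 {moss}.
    Root fern: left subtree has 0 nodes { }, right has 1 {daisy}.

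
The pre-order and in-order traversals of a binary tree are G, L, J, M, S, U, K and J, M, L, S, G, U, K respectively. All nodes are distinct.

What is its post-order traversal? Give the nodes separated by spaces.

The first element of pre-order is the root; it splits in-order into left and right subtrees.
Root G: left subtree has 4 nodes {J, M, L, S}, right has 2 {U, K}.
  Root L: left subtree has 2 nodes {J, M}, right has 1 {S}.
    Root J: left subtree has 0 nodes { }, right has 1 {M}.
  Root U: left subtree has 0 nodes { }, right has 1 {K}.

M J S L K U G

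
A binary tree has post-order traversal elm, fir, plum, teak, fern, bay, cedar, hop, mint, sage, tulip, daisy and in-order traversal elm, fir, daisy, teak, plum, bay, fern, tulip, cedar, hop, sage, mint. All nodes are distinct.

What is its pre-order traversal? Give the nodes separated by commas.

daisy, fir, elm, tulip, bay, teak, plum, fern, sage, hop, cedar, mint

The last element of post-order is the root; it splits in-order into left and right subtrees.
Root daisy: left subtree has 2 nodes {elm, fir}, right has 9 {teak, plum, bay, fern, tulip, cedar, hop, sage, mint}.
  Root fir: left subtree has 1 node {elm}, right has 0 { }.
  Root tulip: left subtree has 4 nodes {teak, plum, bay, fern}, right has 4 {cedar, hop, sage, mint}.
    Root bay: left subtree has 2 nodes {teak, plum}, right has 1 {fern}.
      Root teak: left subtree has 0 nodes { }, right has 1 {plum}.
    Root sage: left subtree has 2 nodes {cedar, hop}, right has 1 {mint}.
      Root hop: left subtree has 1 node {cedar}, right has 0 { }.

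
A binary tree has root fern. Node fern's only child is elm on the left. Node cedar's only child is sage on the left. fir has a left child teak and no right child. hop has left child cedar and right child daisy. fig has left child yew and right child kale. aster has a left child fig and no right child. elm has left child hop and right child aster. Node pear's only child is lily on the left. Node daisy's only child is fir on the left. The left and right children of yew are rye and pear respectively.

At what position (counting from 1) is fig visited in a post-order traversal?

12

Post-order visits the left subtree, then the right subtree, then the node.
At fern: go left to elm.
  At elm: go left to hop.
    At hop: go left to cedar.
      At cedar: go left to sage.
        sage is a leaf — visit sage.
      At cedar: no right child.
      Visit cedar.
    At hop: go right to daisy.
      At daisy: go left to fir.
        At fir: go left to teak.
          teak is a leaf — visit teak.
        At fir: no right child.
        Visit fir.
      At daisy: no right child.
      Visit daisy.
    Visit hop.
  At elm: go right to aster.
    At aster: go left to fig.
      At fig: go left to yew.
        At yew: go left to rye.
          rye is a leaf — visit rye.
        At yew: go right to pear.
          At pear: go left to lily.
            lily is a leaf — visit lily.
          At pear: no right child.
          Visit pear.
        Visit yew.
      At fig: go right to kale.
        kale is a leaf — visit kale.
      Visit fig.
    At aster: no right child.
    Visit aster.
  Visit elm.
At fern: no right child.
Visit fern.
Full post-order sequence: sage, cedar, teak, fir, daisy, hop, rye, lily, pear, yew, kale, fig, aster, elm, fern.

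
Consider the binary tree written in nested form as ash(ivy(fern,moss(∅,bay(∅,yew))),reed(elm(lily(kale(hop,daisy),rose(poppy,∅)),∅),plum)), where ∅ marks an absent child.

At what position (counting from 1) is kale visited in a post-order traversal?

Post-order visits the left subtree, then the right subtree, then the node.
At ash: go left to ivy.
  At ivy: go left to fern.
    fern is a leaf — visit fern.
  At ivy: go right to moss.
    At moss: no left child.
    At moss: go right to bay.
      At bay: no left child.
      At bay: go right to yew.
        yew is a leaf — visit yew.
      Visit bay.
    Visit moss.
  Visit ivy.
At ash: go right to reed.
  At reed: go left to elm.
    At elm: go left to lily.
      At lily: go left to kale.
        At kale: go left to hop.
          hop is a leaf — visit hop.
        At kale: go right to daisy.
          daisy is a leaf — visit daisy.
        Visit kale.
      At lily: go right to rose.
        At rose: go left to poppy.
          poppy is a leaf — visit poppy.
        At rose: no right child.
        Visit rose.
      Visit lily.
    At elm: no right child.
    Visit elm.
  At reed: go right to plum.
    plum is a leaf — visit plum.
  Visit reed.
Visit ash.
Full post-order sequence: fern, yew, bay, moss, ivy, hop, daisy, kale, poppy, rose, lily, elm, plum, reed, ash.

8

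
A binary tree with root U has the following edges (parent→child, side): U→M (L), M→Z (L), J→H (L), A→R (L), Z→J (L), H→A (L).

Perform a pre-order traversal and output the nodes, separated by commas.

U, M, Z, J, H, A, R

Pre-order visits the node, then its left subtree, then its right subtree.
Visit U.
At U: go left to M.
  Visit M.
  At M: go left to Z.
    Visit Z.
    At Z: go left to J.
      Visit J.
      At J: go left to H.
        Visit H.
        At H: go left to A.
          Visit A.
          At A: go left to R.
            R is a leaf — visit R.
          At A: no right child.
        At H: no right child.
      At J: no right child.
    At Z: no right child.
  At M: no right child.
At U: no right child.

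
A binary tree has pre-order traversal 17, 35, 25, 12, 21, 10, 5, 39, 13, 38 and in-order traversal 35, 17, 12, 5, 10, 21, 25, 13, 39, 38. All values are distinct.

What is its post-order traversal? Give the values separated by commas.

The first element of pre-order is the root; it splits in-order into left and right subtrees.
Root 17: left subtree has 1 node {35}, right has 8 {12, 5, 10, 21, 25, 13, 39, 38}.
  Root 25: left subtree has 4 nodes {12, 5, 10, 21}, right has 3 {13, 39, 38}.
    Root 12: left subtree has 0 nodes { }, right has 3 {5, 10, 21}.
      Root 21: left subtree has 2 nodes {5, 10}, right has 0 { }.
        Root 10: left subtree has 1 node {5}, right has 0 { }.
    Root 39: left subtree has 1 node {13}, right has 1 {38}.

35, 5, 10, 21, 12, 13, 38, 39, 25, 17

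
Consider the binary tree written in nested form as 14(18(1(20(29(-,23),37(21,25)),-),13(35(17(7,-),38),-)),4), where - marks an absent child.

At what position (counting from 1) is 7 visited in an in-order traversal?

9

In-order visits the left subtree, then the node, then the right subtree.
At 14: go left to 18.
  At 18: go left to 1.
    At 1: go left to 20.
      At 20: go left to 29.
        At 29: no left child.
        Visit 29.
        At 29: go right to 23.
          23 is a leaf — visit 23.
      Visit 20.
      At 20: go right to 37.
        At 37: go left to 21.
          21 is a leaf — visit 21.
        Visit 37.
        At 37: go right to 25.
          25 is a leaf — visit 25.
    Visit 1.
    At 1: no right child.
  Visit 18.
  At 18: go right to 13.
    At 13: go left to 35.
      At 35: go left to 17.
        At 17: go left to 7.
          7 is a leaf — visit 7.
        Visit 17.
        At 17: no right child.
      Visit 35.
      At 35: go right to 38.
        38 is a leaf — visit 38.
    Visit 13.
    At 13: no right child.
Visit 14.
At 14: go right to 4.
  4 is a leaf — visit 4.
Full in-order sequence: 29, 23, 20, 21, 37, 25, 1, 18, 7, 17, 35, 38, 13, 14, 4.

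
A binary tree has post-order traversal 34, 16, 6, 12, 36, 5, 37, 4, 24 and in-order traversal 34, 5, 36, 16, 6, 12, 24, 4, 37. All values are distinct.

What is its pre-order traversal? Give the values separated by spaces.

The last element of post-order is the root; it splits in-order into left and right subtrees.
Root 24: left subtree has 6 nodes {34, 5, 36, 16, 6, 12}, right has 2 {4, 37}.
  Root 5: left subtree has 1 node {34}, right has 4 {36, 16, 6, 12}.
    Root 36: left subtree has 0 nodes { }, right has 3 {16, 6, 12}.
      Root 12: left subtree has 2 nodes {16, 6}, right has 0 { }.
        Root 6: left subtree has 1 node {16}, right has 0 { }.
  Root 4: left subtree has 0 nodes { }, right has 1 {37}.

24 5 34 36 12 6 16 4 37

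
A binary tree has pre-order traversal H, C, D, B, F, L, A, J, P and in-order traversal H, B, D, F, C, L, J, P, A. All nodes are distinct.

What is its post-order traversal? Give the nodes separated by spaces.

B F D P J A L C H

The first element of pre-order is the root; it splits in-order into left and right subtrees.
Root H: left subtree has 0 nodes { }, right has 8 {B, D, F, C, L, J, P, A}.
  Root C: left subtree has 3 nodes {B, D, F}, right has 4 {L, J, P, A}.
    Root D: left subtree has 1 node {B}, right has 1 {F}.
    Root L: left subtree has 0 nodes { }, right has 3 {J, P, A}.
      Root A: left subtree has 2 nodes {J, P}, right has 0 { }.
        Root J: left subtree has 0 nodes { }, right has 1 {P}.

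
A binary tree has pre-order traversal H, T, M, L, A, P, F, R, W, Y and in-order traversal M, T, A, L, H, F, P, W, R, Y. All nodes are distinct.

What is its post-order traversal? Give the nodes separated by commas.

M, A, L, T, F, W, Y, R, P, H

The first element of pre-order is the root; it splits in-order into left and right subtrees.
Root H: left subtree has 4 nodes {M, T, A, L}, right has 5 {F, P, W, R, Y}.
  Root T: left subtree has 1 node {M}, right has 2 {A, L}.
    Root L: left subtree has 1 node {A}, right has 0 { }.
  Root P: left subtree has 1 node {F}, right has 3 {W, R, Y}.
    Root R: left subtree has 1 node {W}, right has 1 {Y}.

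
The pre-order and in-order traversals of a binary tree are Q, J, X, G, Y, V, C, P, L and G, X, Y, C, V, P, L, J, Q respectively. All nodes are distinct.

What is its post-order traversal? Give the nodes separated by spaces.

The first element of pre-order is the root; it splits in-order into left and right subtrees.
Root Q: left subtree has 8 nodes {G, X, Y, C, V, P, L, J}, right has 0 { }.
  Root J: left subtree has 7 nodes {G, X, Y, C, V, P, L}, right has 0 { }.
    Root X: left subtree has 1 node {G}, right has 5 {Y, C, V, P, L}.
      Root Y: left subtree has 0 nodes { }, right has 4 {C, V, P, L}.
        Root V: left subtree has 1 node {C}, right has 2 {P, L}.
          Root P: left subtree has 0 nodes { }, right has 1 {L}.

G C L P V Y X J Q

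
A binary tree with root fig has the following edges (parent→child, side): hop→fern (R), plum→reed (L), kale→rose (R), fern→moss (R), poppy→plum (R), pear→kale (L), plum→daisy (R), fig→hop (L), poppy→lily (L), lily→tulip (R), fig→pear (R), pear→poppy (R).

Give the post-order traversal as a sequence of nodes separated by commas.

moss, fern, hop, rose, kale, tulip, lily, reed, daisy, plum, poppy, pear, fig

Post-order visits the left subtree, then the right subtree, then the node.
At fig: go left to hop.
  At hop: no left child.
  At hop: go right to fern.
    At fern: no left child.
    At fern: go right to moss.
      moss is a leaf — visit moss.
    Visit fern.
  Visit hop.
At fig: go right to pear.
  At pear: go left to kale.
    At kale: no left child.
    At kale: go right to rose.
      rose is a leaf — visit rose.
    Visit kale.
  At pear: go right to poppy.
    At poppy: go left to lily.
      At lily: no left child.
      At lily: go right to tulip.
        tulip is a leaf — visit tulip.
      Visit lily.
    At poppy: go right to plum.
      At plum: go left to reed.
        reed is a leaf — visit reed.
      At plum: go right to daisy.
        daisy is a leaf — visit daisy.
      Visit plum.
    Visit poppy.
  Visit pear.
Visit fig.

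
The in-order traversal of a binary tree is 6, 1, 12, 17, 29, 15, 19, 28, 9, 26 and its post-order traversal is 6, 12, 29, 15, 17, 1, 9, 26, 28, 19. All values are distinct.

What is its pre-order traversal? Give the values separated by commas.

19, 1, 6, 17, 12, 15, 29, 28, 26, 9

The last element of post-order is the root; it splits in-order into left and right subtrees.
Root 19: left subtree has 6 nodes {6, 1, 12, 17, 29, 15}, right has 3 {28, 9, 26}.
  Root 1: left subtree has 1 node {6}, right has 4 {12, 17, 29, 15}.
    Root 17: left subtree has 1 node {12}, right has 2 {29, 15}.
      Root 15: left subtree has 1 node {29}, right has 0 { }.
  Root 28: left subtree has 0 nodes { }, right has 2 {9, 26}.
    Root 26: left subtree has 1 node {9}, right has 0 { }.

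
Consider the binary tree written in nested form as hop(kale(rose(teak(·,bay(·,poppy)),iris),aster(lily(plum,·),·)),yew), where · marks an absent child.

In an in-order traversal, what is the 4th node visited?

In-order visits the left subtree, then the node, then the right subtree.
At hop: go left to kale.
  At kale: go left to rose.
    At rose: go left to teak.
      At teak: no left child.
      Visit teak.
      At teak: go right to bay.
        At bay: no left child.
        Visit bay.
        At bay: go right to poppy.
          poppy is a leaf — visit poppy.
    Visit rose.
    At rose: go right to iris.
      iris is a leaf — visit iris.
  Visit kale.
  At kale: go right to aster.
    At aster: go left to lily.
      At lily: go left to plum.
        plum is a leaf — visit plum.
      Visit lily.
      At lily: no right child.
    Visit aster.
    At aster: no right child.
Visit hop.
At hop: go right to yew.
  yew is a leaf — visit yew.
Full in-order sequence: teak, bay, poppy, rose, iris, kale, plum, lily, aster, hop, yew.

rose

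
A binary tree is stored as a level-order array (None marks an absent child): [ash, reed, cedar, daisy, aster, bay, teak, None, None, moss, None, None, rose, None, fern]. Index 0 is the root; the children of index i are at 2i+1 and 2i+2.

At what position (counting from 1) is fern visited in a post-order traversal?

Post-order visits the left subtree, then the right subtree, then the node.
At ash: go left to reed.
  At reed: go left to daisy.
    daisy is a leaf — visit daisy.
  At reed: go right to aster.
    At aster: go left to moss.
      moss is a leaf — visit moss.
    At aster: no right child.
    Visit aster.
  Visit reed.
At ash: go right to cedar.
  At cedar: go left to bay.
    At bay: no left child.
    At bay: go right to rose.
      rose is a leaf — visit rose.
    Visit bay.
  At cedar: go right to teak.
    At teak: no left child.
    At teak: go right to fern.
      fern is a leaf — visit fern.
    Visit teak.
  Visit cedar.
Visit ash.
Full post-order sequence: daisy, moss, aster, reed, rose, bay, fern, teak, cedar, ash.

7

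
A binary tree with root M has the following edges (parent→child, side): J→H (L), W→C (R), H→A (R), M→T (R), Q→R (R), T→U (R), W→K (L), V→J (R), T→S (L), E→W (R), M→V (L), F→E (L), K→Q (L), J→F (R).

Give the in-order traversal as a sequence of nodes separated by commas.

In-order visits the left subtree, then the node, then the right subtree.
At M: go left to V.
  At V: no left child.
  Visit V.
  At V: go right to J.
    At J: go left to H.
      At H: no left child.
      Visit H.
      At H: go right to A.
        A is a leaf — visit A.
    Visit J.
    At J: go right to F.
      At F: go left to E.
        At E: no left child.
        Visit E.
        At E: go right to W.
          At W: go left to K.
            At K: go left to Q.
              At Q: no left child.
              Visit Q.
              At Q: go right to R.
                R is a leaf — visit R.
            Visit K.
            At K: no right child.
          Visit W.
          At W: go right to C.
            C is a leaf — visit C.
      Visit F.
      At F: no right child.
Visit M.
At M: go right to T.
  At T: go left to S.
    S is a leaf — visit S.
  Visit T.
  At T: go right to U.
    U is a leaf — visit U.

V, H, A, J, E, Q, R, K, W, C, F, M, S, T, U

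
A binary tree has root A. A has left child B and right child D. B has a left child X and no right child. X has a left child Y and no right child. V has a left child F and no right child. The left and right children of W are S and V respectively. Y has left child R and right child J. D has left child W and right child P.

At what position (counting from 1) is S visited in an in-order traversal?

7

In-order visits the left subtree, then the node, then the right subtree.
At A: go left to B.
  At B: go left to X.
    At X: go left to Y.
      At Y: go left to R.
        R is a leaf — visit R.
      Visit Y.
      At Y: go right to J.
        J is a leaf — visit J.
    Visit X.
    At X: no right child.
  Visit B.
  At B: no right child.
Visit A.
At A: go right to D.
  At D: go left to W.
    At W: go left to S.
      S is a leaf — visit S.
    Visit W.
    At W: go right to V.
      At V: go left to F.
        F is a leaf — visit F.
      Visit V.
      At V: no right child.
  Visit D.
  At D: go right to P.
    P is a leaf — visit P.
Full in-order sequence: R, Y, J, X, B, A, S, W, F, V, D, P.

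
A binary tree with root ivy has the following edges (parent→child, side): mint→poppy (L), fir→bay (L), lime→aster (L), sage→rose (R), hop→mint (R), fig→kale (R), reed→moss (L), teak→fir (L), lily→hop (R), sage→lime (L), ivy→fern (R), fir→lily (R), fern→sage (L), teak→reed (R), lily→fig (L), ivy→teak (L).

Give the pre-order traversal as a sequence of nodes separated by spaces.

ivy teak fir bay lily fig kale hop mint poppy reed moss fern sage lime aster rose

Pre-order visits the node, then its left subtree, then its right subtree.
Visit ivy.
At ivy: go left to teak.
  Visit teak.
  At teak: go left to fir.
    Visit fir.
    At fir: go left to bay.
      bay is a leaf — visit bay.
    At fir: go right to lily.
      Visit lily.
      At lily: go left to fig.
        Visit fig.
        At fig: no left child.
        At fig: go right to kale.
          kale is a leaf — visit kale.
      At lily: go right to hop.
        Visit hop.
        At hop: no left child.
        At hop: go right to mint.
          Visit mint.
          At mint: go left to poppy.
            poppy is a leaf — visit poppy.
          At mint: no right child.
  At teak: go right to reed.
    Visit reed.
    At reed: go left to moss.
      moss is a leaf — visit moss.
    At reed: no right child.
At ivy: go right to fern.
  Visit fern.
  At fern: go left to sage.
    Visit sage.
    At sage: go left to lime.
      Visit lime.
      At lime: go left to aster.
        aster is a leaf — visit aster.
      At lime: no right child.
    At sage: go right to rose.
      rose is a leaf — visit rose.
  At fern: no right child.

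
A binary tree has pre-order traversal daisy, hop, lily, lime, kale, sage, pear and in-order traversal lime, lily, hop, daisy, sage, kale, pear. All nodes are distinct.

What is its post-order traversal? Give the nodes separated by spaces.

lime lily hop sage pear kale daisy

The first element of pre-order is the root; it splits in-order into left and right subtrees.
Root daisy: left subtree has 3 nodes {lime, lily, hop}, right has 3 {sage, kale, pear}.
  Root hop: left subtree has 2 nodes {lime, lily}, right has 0 { }.
    Root lily: left subtree has 1 node {lime}, right has 0 { }.
  Root kale: left subtree has 1 node {sage}, right has 1 {pear}.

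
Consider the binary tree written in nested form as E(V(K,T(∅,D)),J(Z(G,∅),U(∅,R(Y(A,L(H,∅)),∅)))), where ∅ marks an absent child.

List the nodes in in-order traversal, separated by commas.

K, V, T, D, E, G, Z, J, U, A, Y, H, L, R

In-order visits the left subtree, then the node, then the right subtree.
At E: go left to V.
  At V: go left to K.
    K is a leaf — visit K.
  Visit V.
  At V: go right to T.
    At T: no left child.
    Visit T.
    At T: go right to D.
      D is a leaf — visit D.
Visit E.
At E: go right to J.
  At J: go left to Z.
    At Z: go left to G.
      G is a leaf — visit G.
    Visit Z.
    At Z: no right child.
  Visit J.
  At J: go right to U.
    At U: no left child.
    Visit U.
    At U: go right to R.
      At R: go left to Y.
        At Y: go left to A.
          A is a leaf — visit A.
        Visit Y.
        At Y: go right to L.
          At L: go left to H.
            H is a leaf — visit H.
          Visit L.
          At L: no right child.
      Visit R.
      At R: no right child.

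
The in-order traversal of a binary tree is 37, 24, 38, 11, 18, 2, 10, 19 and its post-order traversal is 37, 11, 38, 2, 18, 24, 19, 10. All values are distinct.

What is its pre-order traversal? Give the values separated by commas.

The last element of post-order is the root; it splits in-order into left and right subtrees.
Root 10: left subtree has 6 nodes {37, 24, 38, 11, 18, 2}, right has 1 {19}.
  Root 24: left subtree has 1 node {37}, right has 4 {38, 11, 18, 2}.
    Root 18: left subtree has 2 nodes {38, 11}, right has 1 {2}.
      Root 38: left subtree has 0 nodes { }, right has 1 {11}.

10, 24, 37, 18, 38, 11, 2, 19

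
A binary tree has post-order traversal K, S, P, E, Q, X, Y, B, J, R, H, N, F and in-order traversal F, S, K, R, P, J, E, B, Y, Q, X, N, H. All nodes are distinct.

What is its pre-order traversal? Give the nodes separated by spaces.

F N R S K J P B E Y X Q H

The last element of post-order is the root; it splits in-order into left and right subtrees.
Root F: left subtree has 0 nodes { }, right has 12 {S, K, R, P, J, E, B, Y, Q, X, N, H}.
  Root N: left subtree has 10 nodes {S, K, R, P, J, E, B, Y, Q, X}, right has 1 {H}.
    Root R: left subtree has 2 nodes {S, K}, right has 7 {P, J, E, B, Y, Q, X}.
      Root S: left subtree has 0 nodes { }, right has 1 {K}.
      Root J: left subtree has 1 node {P}, right has 5 {E, B, Y, Q, X}.
        Root B: left subtree has 1 node {E}, right has 3 {Y, Q, X}.
          Root Y: left subtree has 0 nodes { }, right has 2 {Q, X}.
            Root X: left subtree has 1 node {Q}, right has 0 { }.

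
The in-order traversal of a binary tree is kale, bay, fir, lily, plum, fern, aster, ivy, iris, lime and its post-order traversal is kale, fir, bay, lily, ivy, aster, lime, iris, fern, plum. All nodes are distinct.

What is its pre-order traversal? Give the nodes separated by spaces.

The last element of post-order is the root; it splits in-order into left and right subtrees.
Root plum: left subtree has 4 nodes {kale, bay, fir, lily}, right has 5 {fern, aster, ivy, iris, lime}.
  Root lily: left subtree has 3 nodes {kale, bay, fir}, right has 0 { }.
    Root bay: left subtree has 1 node {kale}, right has 1 {fir}.
  Root fern: left subtree has 0 nodes { }, right has 4 {aster, ivy, iris, lime}.
    Root iris: left subtree has 2 nodes {aster, ivy}, right has 1 {lime}.
      Root aster: left subtree has 0 nodes { }, right has 1 {ivy}.

plum lily bay kale fir fern iris aster ivy lime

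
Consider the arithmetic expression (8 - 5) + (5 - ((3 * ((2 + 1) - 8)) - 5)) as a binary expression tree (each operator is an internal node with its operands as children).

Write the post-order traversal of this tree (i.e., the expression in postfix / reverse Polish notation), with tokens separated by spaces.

8 5 - 5 3 2 1 + 8 - * 5 - - +

Post-order on an expression tree gives postfix notation: for each operator, emit left operand, right operand, then the operator.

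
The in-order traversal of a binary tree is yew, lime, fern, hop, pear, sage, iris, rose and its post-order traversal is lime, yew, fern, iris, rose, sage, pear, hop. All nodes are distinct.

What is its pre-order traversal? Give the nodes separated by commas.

The last element of post-order is the root; it splits in-order into left and right subtrees.
Root hop: left subtree has 3 nodes {yew, lime, fern}, right has 4 {pear, sage, iris, rose}.
  Root fern: left subtree has 2 nodes {yew, lime}, right has 0 { }.
    Root yew: left subtree has 0 nodes { }, right has 1 {lime}.
  Root pear: left subtree has 0 nodes { }, right has 3 {sage, iris, rose}.
    Root sage: left subtree has 0 nodes { }, right has 2 {iris, rose}.
      Root rose: left subtree has 1 node {iris}, right has 0 { }.

hop, fern, yew, lime, pear, sage, rose, iris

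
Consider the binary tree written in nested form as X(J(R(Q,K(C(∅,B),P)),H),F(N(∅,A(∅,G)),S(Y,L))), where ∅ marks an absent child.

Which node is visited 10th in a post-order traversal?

A

Post-order visits the left subtree, then the right subtree, then the node.
At X: go left to J.
  At J: go left to R.
    At R: go left to Q.
      Q is a leaf — visit Q.
    At R: go right to K.
      At K: go left to C.
        At C: no left child.
        At C: go right to B.
          B is a leaf — visit B.
        Visit C.
      At K: go right to P.
        P is a leaf — visit P.
      Visit K.
    Visit R.
  At J: go right to H.
    H is a leaf — visit H.
  Visit J.
At X: go right to F.
  At F: go left to N.
    At N: no left child.
    At N: go right to A.
      At A: no left child.
      At A: go right to G.
        G is a leaf — visit G.
      Visit A.
    Visit N.
  At F: go right to S.
    At S: go left to Y.
      Y is a leaf — visit Y.
    At S: go right to L.
      L is a leaf — visit L.
    Visit S.
  Visit F.
Visit X.
Full post-order sequence: Q, B, C, P, K, R, H, J, G, A, N, Y, L, S, F, X.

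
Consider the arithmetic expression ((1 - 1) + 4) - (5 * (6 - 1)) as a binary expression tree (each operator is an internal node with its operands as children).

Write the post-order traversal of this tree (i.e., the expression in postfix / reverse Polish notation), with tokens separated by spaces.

Post-order on an expression tree gives postfix notation: for each operator, emit left operand, right operand, then the operator.

1 1 - 4 + 5 6 1 - * -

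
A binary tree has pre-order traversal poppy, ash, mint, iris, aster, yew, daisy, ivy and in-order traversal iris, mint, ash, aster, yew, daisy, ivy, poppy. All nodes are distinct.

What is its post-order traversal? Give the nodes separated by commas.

iris, mint, ivy, daisy, yew, aster, ash, poppy

The first element of pre-order is the root; it splits in-order into left and right subtrees.
Root poppy: left subtree has 7 nodes {iris, mint, ash, aster, yew, daisy, ivy}, right has 0 { }.
  Root ash: left subtree has 2 nodes {iris, mint}, right has 4 {aster, yew, daisy, ivy}.
    Root mint: left subtree has 1 node {iris}, right has 0 { }.
    Root aster: left subtree has 0 nodes { }, right has 3 {yew, daisy, ivy}.
      Root yew: left subtree has 0 nodes { }, right has 2 {daisy, ivy}.
        Root daisy: left subtree has 0 nodes { }, right has 1 {ivy}.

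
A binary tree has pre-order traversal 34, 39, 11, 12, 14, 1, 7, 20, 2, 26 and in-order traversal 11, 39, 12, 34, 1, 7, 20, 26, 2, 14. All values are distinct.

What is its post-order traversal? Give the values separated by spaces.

The first element of pre-order is the root; it splits in-order into left and right subtrees.
Root 34: left subtree has 3 nodes {11, 39, 12}, right has 6 {1, 7, 20, 26, 2, 14}.
  Root 39: left subtree has 1 node {11}, right has 1 {12}.
  Root 14: left subtree has 5 nodes {1, 7, 20, 26, 2}, right has 0 { }.
    Root 1: left subtree has 0 nodes { }, right has 4 {7, 20, 26, 2}.
      Root 7: left subtree has 0 nodes { }, right has 3 {20, 26, 2}.
        Root 20: left subtree has 0 nodes { }, right has 2 {26, 2}.
          Root 2: left subtree has 1 node {26}, right has 0 { }.

11 12 39 26 2 20 7 1 14 34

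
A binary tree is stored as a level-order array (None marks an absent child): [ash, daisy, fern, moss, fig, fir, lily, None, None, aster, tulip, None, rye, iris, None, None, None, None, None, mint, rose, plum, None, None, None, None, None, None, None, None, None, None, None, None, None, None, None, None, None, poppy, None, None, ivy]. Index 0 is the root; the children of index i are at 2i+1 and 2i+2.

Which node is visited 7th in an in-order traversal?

ivy

In-order visits the left subtree, then the node, then the right subtree.
At ash: go left to daisy.
  At daisy: go left to moss.
    moss is a leaf — visit moss.
  Visit daisy.
  At daisy: go right to fig.
    At fig: go left to aster.
      At aster: go left to mint.
        At mint: go left to poppy.
          poppy is a leaf — visit poppy.
        Visit mint.
        At mint: no right child.
      Visit aster.
      At aster: go right to rose.
        At rose: no left child.
        Visit rose.
        At rose: go right to ivy.
          ivy is a leaf — visit ivy.
    Visit fig.
    At fig: go right to tulip.
      At tulip: go left to plum.
        plum is a leaf — visit plum.
      Visit tulip.
      At tulip: no right child.
Visit ash.
At ash: go right to fern.
  At fern: go left to fir.
    At fir: no left child.
    Visit fir.
    At fir: go right to rye.
      rye is a leaf — visit rye.
  Visit fern.
  At fern: go right to lily.
    At lily: go left to iris.
      iris is a leaf — visit iris.
    Visit lily.
    At lily: no right child.
Full in-order sequence: moss, daisy, poppy, mint, aster, rose, ivy, fig, plum, tulip, ash, fir, rye, fern, iris, lily.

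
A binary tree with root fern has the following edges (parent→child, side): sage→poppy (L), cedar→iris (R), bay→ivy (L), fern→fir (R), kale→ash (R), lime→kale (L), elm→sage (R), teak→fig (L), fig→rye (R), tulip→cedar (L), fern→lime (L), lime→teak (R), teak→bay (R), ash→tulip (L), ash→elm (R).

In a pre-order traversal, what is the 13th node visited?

rye

Pre-order visits the node, then its left subtree, then its right subtree.
Visit fern.
At fern: go left to lime.
  Visit lime.
  At lime: go left to kale.
    Visit kale.
    At kale: no left child.
    At kale: go right to ash.
      Visit ash.
      At ash: go left to tulip.
        Visit tulip.
        At tulip: go left to cedar.
          Visit cedar.
          At cedar: no left child.
          At cedar: go right to iris.
            iris is a leaf — visit iris.
        At tulip: no right child.
      At ash: go right to elm.
        Visit elm.
        At elm: no left child.
        At elm: go right to sage.
          Visit sage.
          At sage: go left to poppy.
            poppy is a leaf — visit poppy.
          At sage: no right child.
  At lime: go right to teak.
    Visit teak.
    At teak: go left to fig.
      Visit fig.
      At fig: no left child.
      At fig: go right to rye.
        rye is a leaf — visit rye.
    At teak: go right to bay.
      Visit bay.
      At bay: go left to ivy.
        ivy is a leaf — visit ivy.
      At bay: no right child.
At fern: go right to fir.
  fir is a leaf — visit fir.
Full pre-order sequence: fern, lime, kale, ash, tulip, cedar, iris, elm, sage, poppy, teak, fig, rye, bay, ivy, fir.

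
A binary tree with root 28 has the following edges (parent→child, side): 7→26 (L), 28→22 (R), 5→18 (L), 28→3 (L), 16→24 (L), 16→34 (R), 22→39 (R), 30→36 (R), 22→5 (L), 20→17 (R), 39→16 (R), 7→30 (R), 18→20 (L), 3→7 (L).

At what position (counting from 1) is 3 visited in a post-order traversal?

Post-order visits the left subtree, then the right subtree, then the node.
At 28: go left to 3.
  At 3: go left to 7.
    At 7: go left to 26.
      26 is a leaf — visit 26.
    At 7: go right to 30.
      At 30: no left child.
      At 30: go right to 36.
        36 is a leaf — visit 36.
      Visit 30.
    Visit 7.
  At 3: no right child.
  Visit 3.
At 28: go right to 22.
  At 22: go left to 5.
    At 5: go left to 18.
      At 18: go left to 20.
        At 20: no left child.
        At 20: go right to 17.
          17 is a leaf — visit 17.
        Visit 20.
      At 18: no right child.
      Visit 18.
    At 5: no right child.
    Visit 5.
  At 22: go right to 39.
    At 39: no left child.
    At 39: go right to 16.
      At 16: go left to 24.
        24 is a leaf — visit 24.
      At 16: go right to 34.
        34 is a leaf — visit 34.
      Visit 16.
    Visit 39.
  Visit 22.
Visit 28.
Full post-order sequence: 26, 36, 30, 7, 3, 17, 20, 18, 5, 24, 34, 16, 39, 22, 28.

5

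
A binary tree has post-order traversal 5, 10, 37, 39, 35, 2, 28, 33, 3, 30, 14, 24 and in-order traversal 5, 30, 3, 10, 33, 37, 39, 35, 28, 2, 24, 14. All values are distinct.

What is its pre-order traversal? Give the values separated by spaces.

The last element of post-order is the root; it splits in-order into left and right subtrees.
Root 24: left subtree has 10 nodes {5, 30, 3, 10, 33, 37, 39, 35, 28, 2}, right has 1 {14}.
  Root 30: left subtree has 1 node {5}, right has 8 {3, 10, 33, 37, 39, 35, 28, 2}.
    Root 3: left subtree has 0 nodes { }, right has 7 {10, 33, 37, 39, 35, 28, 2}.
      Root 33: left subtree has 1 node {10}, right has 5 {37, 39, 35, 28, 2}.
        Root 28: left subtree has 3 nodes {37, 39, 35}, right has 1 {2}.
          Root 35: left subtree has 2 nodes {37, 39}, right has 0 { }.
            Root 39: left subtree has 1 node {37}, right has 0 { }.

24 30 5 3 33 10 28 35 39 37 2 14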